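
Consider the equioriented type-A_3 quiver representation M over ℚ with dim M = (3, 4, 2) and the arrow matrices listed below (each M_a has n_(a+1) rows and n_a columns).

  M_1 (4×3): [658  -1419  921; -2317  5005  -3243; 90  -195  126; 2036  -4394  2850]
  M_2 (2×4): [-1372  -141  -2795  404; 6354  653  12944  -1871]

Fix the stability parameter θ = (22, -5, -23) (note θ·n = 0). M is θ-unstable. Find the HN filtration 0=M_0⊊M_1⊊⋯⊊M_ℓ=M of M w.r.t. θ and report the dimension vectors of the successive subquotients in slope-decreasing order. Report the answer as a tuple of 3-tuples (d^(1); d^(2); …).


Barcode: M ≅ I[1,2], I[1,3]^2, I[2,2]. HN layers by μ_θ (3 steps, strictly decreasing):
  μ^(1)=17/2; μ^(2)=-2; μ^(3)=-5

((1, 1, 0); (2, 2, 2); (0, 1, 0))


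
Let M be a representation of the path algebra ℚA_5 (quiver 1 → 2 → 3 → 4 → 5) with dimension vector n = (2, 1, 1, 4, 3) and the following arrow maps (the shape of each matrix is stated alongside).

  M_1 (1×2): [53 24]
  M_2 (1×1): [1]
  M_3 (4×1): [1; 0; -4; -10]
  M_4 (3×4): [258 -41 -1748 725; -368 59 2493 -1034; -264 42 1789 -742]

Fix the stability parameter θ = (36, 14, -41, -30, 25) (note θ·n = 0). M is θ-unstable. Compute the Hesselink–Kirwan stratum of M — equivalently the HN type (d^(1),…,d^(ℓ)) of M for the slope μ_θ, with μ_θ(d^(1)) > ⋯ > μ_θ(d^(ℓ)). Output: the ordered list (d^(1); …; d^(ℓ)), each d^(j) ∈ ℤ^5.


Barcode: M ≅ I[1,1], I[1,4], I[4,5]^3. HN layers by μ_θ (4 steps, strictly decreasing):
  μ^(1)=36; μ^(2)=25; μ^(3)=-21/4; μ^(4)=-30

((1, 0, 0, 0, 0); (0, 0, 0, 0, 3); (1, 1, 1, 1, 0); (0, 0, 0, 3, 0))


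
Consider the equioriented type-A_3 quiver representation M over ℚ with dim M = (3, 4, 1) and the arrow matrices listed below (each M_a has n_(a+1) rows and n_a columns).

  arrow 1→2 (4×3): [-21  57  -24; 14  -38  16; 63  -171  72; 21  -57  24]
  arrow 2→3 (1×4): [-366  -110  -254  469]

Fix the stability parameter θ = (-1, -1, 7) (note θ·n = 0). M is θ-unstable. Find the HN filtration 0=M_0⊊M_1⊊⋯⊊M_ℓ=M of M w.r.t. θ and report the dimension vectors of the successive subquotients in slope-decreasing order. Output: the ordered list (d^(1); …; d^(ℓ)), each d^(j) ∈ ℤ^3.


Via rank(M_{q-1}∘⋯∘M_p): M ≅ I[1,1]^2, I[1,3], I[2,2]^3.
μ_θ-semistable layers: μ^(1)=7; μ^(2)=-1

((0, 0, 1); (3, 4, 0))


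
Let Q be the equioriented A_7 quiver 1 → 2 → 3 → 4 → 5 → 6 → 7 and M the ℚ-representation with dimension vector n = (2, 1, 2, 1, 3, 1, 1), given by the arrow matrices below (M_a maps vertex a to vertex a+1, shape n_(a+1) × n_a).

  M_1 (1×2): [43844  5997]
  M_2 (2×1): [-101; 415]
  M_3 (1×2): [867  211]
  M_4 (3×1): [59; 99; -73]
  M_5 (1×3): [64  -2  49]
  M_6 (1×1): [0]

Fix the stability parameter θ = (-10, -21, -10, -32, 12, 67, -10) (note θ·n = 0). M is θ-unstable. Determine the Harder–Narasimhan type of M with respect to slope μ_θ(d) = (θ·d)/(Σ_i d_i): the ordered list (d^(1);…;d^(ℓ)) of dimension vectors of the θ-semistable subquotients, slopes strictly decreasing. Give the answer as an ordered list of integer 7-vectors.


Interval decomposition of M: I[1,1], I[1,6], I[3,3], I[5,5]^2, I[7,7].
HN type (ℓ=4): μ^(1)=67; μ^(2)=12; μ^(3)=-10; μ^(4)=-73/4

((0, 0, 0, 0, 0, 1, 0); (0, 0, 0, 0, 3, 0, 0); (1, 0, 1, 0, 0, 0, 1); (1, 1, 1, 1, 0, 0, 0))


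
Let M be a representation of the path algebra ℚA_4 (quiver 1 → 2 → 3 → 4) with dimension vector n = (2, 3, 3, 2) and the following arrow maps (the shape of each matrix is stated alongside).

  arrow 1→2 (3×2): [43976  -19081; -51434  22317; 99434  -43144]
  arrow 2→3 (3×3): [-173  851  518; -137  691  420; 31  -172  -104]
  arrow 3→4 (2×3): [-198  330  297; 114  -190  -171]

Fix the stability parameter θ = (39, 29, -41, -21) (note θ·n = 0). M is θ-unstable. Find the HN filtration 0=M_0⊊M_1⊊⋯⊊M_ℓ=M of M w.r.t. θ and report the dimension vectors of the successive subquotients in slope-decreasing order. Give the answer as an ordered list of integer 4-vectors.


Via rank(M_{q-1}∘⋯∘M_p): M ≅ I[1,3], I[1,4], I[2,3], I[4,4].
μ_θ-semistable layers: μ^(1)=9; μ^(2)=3/2; μ^(3)=-6; μ^(4)=-21

((1, 1, 1, 0); (1, 1, 1, 1); (0, 1, 1, 0); (0, 0, 0, 1))


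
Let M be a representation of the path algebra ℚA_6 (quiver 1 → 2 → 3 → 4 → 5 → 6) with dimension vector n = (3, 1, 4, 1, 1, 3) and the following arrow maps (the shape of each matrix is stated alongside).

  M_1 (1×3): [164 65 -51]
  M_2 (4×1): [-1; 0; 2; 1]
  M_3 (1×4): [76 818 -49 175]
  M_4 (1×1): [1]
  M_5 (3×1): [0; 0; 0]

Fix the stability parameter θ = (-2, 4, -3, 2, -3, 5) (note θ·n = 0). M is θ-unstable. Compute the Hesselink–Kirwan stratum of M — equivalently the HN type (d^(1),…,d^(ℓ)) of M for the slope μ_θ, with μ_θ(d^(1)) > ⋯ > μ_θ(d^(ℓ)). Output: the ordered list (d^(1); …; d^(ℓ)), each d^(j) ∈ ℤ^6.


Via rank(M_{q-1}∘⋯∘M_p): M ≅ I[1,1]^2, I[1,5], I[3,3]^3, I[6,6]^3.
μ_θ-semistable layers: μ^(1)=5; μ^(2)=0; μ^(3)=-2; μ^(4)=-3

((0, 0, 0, 0, 0, 3); (0, 1, 1, 1, 1, 0); (3, 0, 0, 0, 0, 0); (0, 0, 3, 0, 0, 0))


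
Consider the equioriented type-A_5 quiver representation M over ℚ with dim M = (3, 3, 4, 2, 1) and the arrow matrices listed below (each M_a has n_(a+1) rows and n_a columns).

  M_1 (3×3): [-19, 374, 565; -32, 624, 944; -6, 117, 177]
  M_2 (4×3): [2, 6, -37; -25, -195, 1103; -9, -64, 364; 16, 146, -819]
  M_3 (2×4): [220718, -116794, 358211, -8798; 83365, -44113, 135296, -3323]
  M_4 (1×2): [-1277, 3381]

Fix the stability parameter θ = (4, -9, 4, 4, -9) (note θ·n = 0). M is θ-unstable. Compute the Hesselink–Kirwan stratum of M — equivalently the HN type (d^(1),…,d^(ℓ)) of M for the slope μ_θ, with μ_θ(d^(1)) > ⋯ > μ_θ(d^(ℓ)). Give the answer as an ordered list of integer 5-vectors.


Interval decomposition of M: I[1,1], I[1,4], I[1,5], I[2,3], I[3,3].
HN type (ℓ=4): μ^(1)=4; μ^(2)=-1/3; μ^(3)=-5/2; μ^(4)=-9

((1, 0, 3, 1, 0); (0, 0, 1, 1, 1); (2, 2, 0, 0, 0); (0, 1, 0, 0, 0))


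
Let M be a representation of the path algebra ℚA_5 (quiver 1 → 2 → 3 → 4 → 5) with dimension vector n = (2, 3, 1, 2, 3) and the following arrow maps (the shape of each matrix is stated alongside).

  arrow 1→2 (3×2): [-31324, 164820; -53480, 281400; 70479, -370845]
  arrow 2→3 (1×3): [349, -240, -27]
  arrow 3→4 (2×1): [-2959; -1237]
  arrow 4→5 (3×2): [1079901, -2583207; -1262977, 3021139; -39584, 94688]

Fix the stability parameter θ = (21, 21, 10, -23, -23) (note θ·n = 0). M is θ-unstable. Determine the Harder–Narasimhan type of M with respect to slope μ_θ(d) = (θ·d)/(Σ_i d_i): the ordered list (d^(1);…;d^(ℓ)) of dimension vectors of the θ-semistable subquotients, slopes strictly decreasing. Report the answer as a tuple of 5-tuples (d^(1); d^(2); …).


Interval decomposition of M: I[1,1], I[1,4], I[2,2]^2, I[4,5], I[5,5]^2.
HN type (ℓ=3): μ^(1)=21; μ^(2)=29/4; μ^(3)=-23

((1, 2, 0, 0, 0); (1, 1, 1, 1, 0); (0, 0, 0, 1, 3))


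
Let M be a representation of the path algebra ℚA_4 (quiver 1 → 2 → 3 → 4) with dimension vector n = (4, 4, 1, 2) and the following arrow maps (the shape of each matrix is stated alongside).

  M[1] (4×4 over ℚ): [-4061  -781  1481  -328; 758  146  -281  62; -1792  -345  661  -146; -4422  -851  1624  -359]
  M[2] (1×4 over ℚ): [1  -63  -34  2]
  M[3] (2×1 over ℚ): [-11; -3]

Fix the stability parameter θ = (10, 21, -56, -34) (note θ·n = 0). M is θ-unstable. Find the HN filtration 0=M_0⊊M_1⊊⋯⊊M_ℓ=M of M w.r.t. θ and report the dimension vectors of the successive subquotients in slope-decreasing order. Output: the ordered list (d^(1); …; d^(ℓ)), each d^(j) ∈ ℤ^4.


Interval decomposition of M: I[1,2]^3, I[1,4], I[4,4].
HN type (ℓ=4): μ^(1)=21; μ^(2)=10; μ^(3)=-59/4; μ^(4)=-34

((0, 3, 0, 0); (3, 0, 0, 0); (1, 1, 1, 1); (0, 0, 0, 1))


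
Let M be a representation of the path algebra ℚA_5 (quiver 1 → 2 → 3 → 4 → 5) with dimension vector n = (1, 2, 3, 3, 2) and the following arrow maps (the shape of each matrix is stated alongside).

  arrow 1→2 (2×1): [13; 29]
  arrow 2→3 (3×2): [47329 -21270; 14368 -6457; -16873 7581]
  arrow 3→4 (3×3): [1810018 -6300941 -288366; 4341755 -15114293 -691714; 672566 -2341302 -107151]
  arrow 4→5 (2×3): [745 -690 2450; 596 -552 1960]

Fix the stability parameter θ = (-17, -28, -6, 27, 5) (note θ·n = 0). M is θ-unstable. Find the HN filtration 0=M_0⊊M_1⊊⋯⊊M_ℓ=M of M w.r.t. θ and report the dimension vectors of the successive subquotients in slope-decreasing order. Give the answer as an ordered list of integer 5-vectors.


Interval decomposition of M: I[1,5], I[2,4], I[3,4], I[5,5].
HN type (ℓ=6): μ^(1)=27; μ^(2)=16; μ^(3)=5; μ^(4)=-6; μ^(5)=-45/2; μ^(6)=-28

((0, 0, 0, 2, 0); (0, 0, 0, 1, 1); (0, 0, 0, 0, 1); (0, 0, 3, 0, 0); (1, 1, 0, 0, 0); (0, 1, 0, 0, 0))


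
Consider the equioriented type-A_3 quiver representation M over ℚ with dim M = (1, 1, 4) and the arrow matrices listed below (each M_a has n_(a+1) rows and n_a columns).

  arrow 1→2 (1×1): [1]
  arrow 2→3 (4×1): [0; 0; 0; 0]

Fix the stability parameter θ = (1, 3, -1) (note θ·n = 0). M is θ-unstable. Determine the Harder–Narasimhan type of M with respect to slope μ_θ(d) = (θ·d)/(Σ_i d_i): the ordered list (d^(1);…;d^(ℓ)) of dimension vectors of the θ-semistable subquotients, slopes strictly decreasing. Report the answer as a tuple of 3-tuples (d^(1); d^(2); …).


Barcode: M ≅ I[1,2], I[3,3]^4. HN layers by μ_θ (3 steps, strictly decreasing):
  μ^(1)=3; μ^(2)=1; μ^(3)=-1

((0, 1, 0); (1, 0, 0); (0, 0, 4))


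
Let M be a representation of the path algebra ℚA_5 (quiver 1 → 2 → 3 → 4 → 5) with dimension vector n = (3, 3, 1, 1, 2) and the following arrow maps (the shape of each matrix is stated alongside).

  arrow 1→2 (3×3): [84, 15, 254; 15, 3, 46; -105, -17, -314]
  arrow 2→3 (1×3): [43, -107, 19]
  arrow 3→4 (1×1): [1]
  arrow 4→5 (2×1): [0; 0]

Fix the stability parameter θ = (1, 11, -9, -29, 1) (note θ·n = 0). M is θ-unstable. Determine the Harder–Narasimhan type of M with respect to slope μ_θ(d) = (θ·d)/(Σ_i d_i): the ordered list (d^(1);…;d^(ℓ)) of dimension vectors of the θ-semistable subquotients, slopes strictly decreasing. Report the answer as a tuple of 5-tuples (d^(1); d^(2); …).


Barcode: M ≅ I[1,1], I[1,2], I[1,4], I[2,2], I[5,5]^2. HN layers by μ_θ (3 steps, strictly decreasing):
  μ^(1)=11; μ^(2)=1; μ^(3)=-13/2

((0, 2, 0, 0, 0); (2, 0, 0, 0, 2); (1, 1, 1, 1, 0))


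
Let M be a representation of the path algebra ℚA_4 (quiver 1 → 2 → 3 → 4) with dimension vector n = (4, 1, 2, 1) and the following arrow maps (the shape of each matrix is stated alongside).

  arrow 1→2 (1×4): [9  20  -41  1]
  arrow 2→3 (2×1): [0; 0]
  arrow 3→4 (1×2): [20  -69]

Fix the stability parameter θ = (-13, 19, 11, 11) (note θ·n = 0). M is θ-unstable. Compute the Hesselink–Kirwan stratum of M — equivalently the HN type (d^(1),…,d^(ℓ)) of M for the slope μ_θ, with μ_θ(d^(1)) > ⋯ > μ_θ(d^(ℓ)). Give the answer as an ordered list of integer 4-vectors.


Barcode: M ≅ I[1,1]^3, I[1,2], I[3,3], I[3,4]. HN layers by μ_θ (3 steps, strictly decreasing):
  μ^(1)=19; μ^(2)=11; μ^(3)=-13

((0, 1, 0, 0); (0, 0, 2, 1); (4, 0, 0, 0))


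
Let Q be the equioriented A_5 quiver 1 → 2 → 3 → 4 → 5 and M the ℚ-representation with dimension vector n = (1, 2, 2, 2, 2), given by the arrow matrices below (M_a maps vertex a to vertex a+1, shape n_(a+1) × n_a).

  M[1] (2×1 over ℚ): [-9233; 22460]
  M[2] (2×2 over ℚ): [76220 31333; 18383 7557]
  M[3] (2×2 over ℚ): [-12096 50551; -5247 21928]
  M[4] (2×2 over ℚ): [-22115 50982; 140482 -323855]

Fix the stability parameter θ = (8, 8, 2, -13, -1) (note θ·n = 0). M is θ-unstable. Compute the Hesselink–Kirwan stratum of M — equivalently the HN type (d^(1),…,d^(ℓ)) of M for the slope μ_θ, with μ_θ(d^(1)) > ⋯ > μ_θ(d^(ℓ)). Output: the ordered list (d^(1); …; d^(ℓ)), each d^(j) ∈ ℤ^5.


Via rank(M_{q-1}∘⋯∘M_p): M ≅ I[1,5], I[2,5].
μ_θ-semistable layers: μ^(1)=4/5; μ^(2)=-1

((1, 1, 1, 1, 1); (0, 1, 1, 1, 1))


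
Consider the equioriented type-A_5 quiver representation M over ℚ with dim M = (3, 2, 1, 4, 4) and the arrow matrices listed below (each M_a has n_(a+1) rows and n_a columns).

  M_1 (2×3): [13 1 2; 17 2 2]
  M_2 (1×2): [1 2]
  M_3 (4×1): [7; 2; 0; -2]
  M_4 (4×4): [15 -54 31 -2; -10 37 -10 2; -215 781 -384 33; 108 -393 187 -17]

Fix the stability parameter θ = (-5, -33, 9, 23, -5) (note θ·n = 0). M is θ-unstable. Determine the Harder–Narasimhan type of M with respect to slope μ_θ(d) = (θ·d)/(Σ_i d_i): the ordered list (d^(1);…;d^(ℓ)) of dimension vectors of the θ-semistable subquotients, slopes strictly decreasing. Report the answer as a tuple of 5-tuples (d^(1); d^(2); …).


Barcode: M ≅ I[1,1], I[1,2], I[1,5], I[4,4], I[4,5]^2, I[5,5]. HN layers by μ_θ (4 steps, strictly decreasing):
  μ^(1)=23; μ^(2)=9; μ^(3)=-5; μ^(4)=-19

((0, 0, 0, 1, 0); (0, 0, 1, 3, 3); (1, 0, 0, 0, 1); (2, 2, 0, 0, 0))


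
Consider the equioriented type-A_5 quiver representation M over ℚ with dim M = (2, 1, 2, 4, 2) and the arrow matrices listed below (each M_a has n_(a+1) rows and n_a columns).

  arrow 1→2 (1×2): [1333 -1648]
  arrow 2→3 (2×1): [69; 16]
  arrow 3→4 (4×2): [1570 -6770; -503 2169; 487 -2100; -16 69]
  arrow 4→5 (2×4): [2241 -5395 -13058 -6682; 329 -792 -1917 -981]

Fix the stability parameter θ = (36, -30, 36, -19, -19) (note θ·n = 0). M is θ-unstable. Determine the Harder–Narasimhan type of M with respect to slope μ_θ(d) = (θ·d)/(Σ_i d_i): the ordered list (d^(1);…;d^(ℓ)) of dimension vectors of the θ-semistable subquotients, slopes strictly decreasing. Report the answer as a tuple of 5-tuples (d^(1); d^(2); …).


Via rank(M_{q-1}∘⋯∘M_p): M ≅ I[1,1], I[1,5], I[3,5], I[4,4]^2.
μ_θ-semistable layers: μ^(1)=36; μ^(2)=4/5; μ^(3)=-2/3; μ^(4)=-19

((1, 0, 0, 0, 0); (1, 1, 1, 1, 1); (0, 0, 1, 1, 1); (0, 0, 0, 2, 0))


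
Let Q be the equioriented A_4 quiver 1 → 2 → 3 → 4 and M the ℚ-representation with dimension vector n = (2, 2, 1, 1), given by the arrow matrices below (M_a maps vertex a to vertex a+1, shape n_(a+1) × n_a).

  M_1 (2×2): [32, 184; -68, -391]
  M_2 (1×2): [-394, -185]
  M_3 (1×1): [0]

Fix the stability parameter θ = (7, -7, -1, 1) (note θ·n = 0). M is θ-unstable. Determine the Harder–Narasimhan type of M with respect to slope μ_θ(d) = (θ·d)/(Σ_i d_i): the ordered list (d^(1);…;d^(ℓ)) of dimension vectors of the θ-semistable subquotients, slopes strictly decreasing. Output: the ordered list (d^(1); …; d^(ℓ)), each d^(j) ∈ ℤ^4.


Barcode: M ≅ I[1,1], I[1,3], I[2,2], I[4,4]. HN layers by μ_θ (4 steps, strictly decreasing):
  μ^(1)=7; μ^(2)=1; μ^(3)=-1/3; μ^(4)=-7

((1, 0, 0, 0); (0, 0, 0, 1); (1, 1, 1, 0); (0, 1, 0, 0))


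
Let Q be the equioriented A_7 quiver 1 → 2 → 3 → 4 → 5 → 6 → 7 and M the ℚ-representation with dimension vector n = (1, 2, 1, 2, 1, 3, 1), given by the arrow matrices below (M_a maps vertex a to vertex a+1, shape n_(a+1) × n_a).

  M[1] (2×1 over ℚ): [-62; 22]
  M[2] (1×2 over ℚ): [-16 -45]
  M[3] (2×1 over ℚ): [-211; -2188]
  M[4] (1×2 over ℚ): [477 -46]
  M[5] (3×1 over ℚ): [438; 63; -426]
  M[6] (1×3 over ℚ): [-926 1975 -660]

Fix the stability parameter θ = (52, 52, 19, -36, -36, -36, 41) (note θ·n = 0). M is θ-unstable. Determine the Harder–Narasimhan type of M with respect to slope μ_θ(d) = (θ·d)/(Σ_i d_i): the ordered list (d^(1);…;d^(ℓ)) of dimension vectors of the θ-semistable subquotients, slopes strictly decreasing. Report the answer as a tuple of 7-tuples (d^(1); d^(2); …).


Interval decomposition of M: I[1,7], I[2,2], I[4,4], I[6,6]^2.
HN type (ℓ=4): μ^(1)=52; μ^(2)=41; μ^(3)=5/2; μ^(4)=-36

((0, 1, 0, 0, 0, 0, 0); (0, 0, 0, 0, 0, 0, 1); (1, 1, 1, 1, 1, 1, 0); (0, 0, 0, 1, 0, 2, 0))


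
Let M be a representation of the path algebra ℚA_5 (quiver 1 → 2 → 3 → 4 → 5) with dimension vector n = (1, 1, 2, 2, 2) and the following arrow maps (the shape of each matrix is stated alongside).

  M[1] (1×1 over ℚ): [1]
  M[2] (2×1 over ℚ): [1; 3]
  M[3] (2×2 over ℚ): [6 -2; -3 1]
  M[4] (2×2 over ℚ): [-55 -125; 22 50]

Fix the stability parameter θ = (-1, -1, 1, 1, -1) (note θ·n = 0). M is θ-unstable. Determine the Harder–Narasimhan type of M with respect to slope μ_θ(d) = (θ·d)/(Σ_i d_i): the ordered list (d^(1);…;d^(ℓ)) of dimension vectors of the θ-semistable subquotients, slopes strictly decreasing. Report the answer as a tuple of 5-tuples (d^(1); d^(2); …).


Barcode: M ≅ I[1,3], I[3,5], I[4,4], I[5,5]. HN layers by μ_θ (3 steps, strictly decreasing):
  μ^(1)=1; μ^(2)=1/3; μ^(3)=-1

((0, 0, 1, 1, 0); (0, 0, 1, 1, 1); (1, 1, 0, 0, 1))


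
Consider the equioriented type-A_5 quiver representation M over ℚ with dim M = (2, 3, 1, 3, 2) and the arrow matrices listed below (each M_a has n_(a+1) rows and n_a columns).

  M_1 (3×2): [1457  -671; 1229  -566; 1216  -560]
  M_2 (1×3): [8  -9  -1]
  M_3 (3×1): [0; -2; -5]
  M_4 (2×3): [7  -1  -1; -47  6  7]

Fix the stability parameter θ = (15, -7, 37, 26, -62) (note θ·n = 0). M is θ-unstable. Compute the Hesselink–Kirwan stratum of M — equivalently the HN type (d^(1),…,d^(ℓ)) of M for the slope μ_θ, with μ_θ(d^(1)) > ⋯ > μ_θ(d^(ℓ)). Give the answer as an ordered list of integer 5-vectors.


Via rank(M_{q-1}∘⋯∘M_p): M ≅ I[1,2], I[1,5], I[2,2], I[4,4], I[4,5].
μ_θ-semistable layers: μ^(1)=26; μ^(2)=4; μ^(3)=9/5; μ^(4)=-7; μ^(5)=-18

((0, 0, 0, 1, 0); (1, 1, 0, 0, 0); (1, 1, 1, 1, 1); (0, 1, 0, 0, 0); (0, 0, 0, 1, 1))


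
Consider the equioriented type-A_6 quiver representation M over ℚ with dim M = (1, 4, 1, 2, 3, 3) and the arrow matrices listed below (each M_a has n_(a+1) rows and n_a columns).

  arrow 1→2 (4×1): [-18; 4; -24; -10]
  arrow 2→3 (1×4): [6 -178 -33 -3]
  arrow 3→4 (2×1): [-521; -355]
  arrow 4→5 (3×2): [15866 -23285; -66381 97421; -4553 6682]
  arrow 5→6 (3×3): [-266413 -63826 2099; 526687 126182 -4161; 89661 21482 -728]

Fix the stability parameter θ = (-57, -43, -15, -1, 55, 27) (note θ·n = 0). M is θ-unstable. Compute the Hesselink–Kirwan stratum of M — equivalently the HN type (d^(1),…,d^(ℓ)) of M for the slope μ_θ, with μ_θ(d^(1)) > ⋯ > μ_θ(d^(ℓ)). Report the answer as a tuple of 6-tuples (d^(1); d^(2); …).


Interval decomposition of M: I[1,6], I[2,2]^3, I[4,6], I[5,5], I[6,6].
HN type (ℓ=7): μ^(1)=55; μ^(2)=41; μ^(3)=27; μ^(4)=-1; μ^(5)=-15; μ^(6)=-43; μ^(7)=-57

((0, 0, 0, 0, 1, 0); (0, 0, 0, 0, 2, 2); (0, 0, 0, 0, 0, 1); (0, 0, 0, 2, 0, 0); (0, 0, 1, 0, 0, 0); (0, 4, 0, 0, 0, 0); (1, 0, 0, 0, 0, 0))


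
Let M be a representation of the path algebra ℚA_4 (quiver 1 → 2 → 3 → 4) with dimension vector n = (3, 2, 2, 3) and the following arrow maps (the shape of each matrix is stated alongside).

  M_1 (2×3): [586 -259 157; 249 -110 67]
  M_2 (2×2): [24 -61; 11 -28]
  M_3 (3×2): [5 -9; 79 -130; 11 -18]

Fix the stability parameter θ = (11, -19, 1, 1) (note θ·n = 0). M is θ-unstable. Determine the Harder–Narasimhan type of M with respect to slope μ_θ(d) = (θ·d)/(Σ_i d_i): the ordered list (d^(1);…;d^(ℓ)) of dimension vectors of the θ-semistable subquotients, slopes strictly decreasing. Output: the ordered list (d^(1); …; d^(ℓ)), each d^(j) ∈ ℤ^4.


Interval decomposition of M: I[1,1], I[1,4]^2, I[4,4].
HN type (ℓ=3): μ^(1)=11; μ^(2)=1; μ^(3)=-4

((1, 0, 0, 0); (0, 0, 2, 3); (2, 2, 0, 0))


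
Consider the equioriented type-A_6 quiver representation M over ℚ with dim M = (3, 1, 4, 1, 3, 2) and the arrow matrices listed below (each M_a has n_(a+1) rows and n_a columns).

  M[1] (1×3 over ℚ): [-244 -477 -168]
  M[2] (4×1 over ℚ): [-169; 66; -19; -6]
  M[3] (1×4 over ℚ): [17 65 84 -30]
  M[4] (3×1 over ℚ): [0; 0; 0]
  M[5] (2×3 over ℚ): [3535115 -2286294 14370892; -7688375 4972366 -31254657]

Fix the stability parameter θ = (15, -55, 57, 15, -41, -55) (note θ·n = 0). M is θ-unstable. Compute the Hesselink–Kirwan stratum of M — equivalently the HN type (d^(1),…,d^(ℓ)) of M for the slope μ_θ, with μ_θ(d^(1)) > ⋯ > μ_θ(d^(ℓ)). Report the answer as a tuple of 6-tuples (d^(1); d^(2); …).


Interval decomposition of M: I[1,1]^2, I[1,4], I[3,3]^3, I[5,5], I[5,6]^2.
HN type (ℓ=6): μ^(1)=57; μ^(2)=36; μ^(3)=15; μ^(4)=-20; μ^(5)=-41; μ^(6)=-48

((0, 0, 3, 0, 0, 0); (0, 0, 1, 1, 0, 0); (2, 0, 0, 0, 0, 0); (1, 1, 0, 0, 0, 0); (0, 0, 0, 0, 1, 0); (0, 0, 0, 0, 2, 2))


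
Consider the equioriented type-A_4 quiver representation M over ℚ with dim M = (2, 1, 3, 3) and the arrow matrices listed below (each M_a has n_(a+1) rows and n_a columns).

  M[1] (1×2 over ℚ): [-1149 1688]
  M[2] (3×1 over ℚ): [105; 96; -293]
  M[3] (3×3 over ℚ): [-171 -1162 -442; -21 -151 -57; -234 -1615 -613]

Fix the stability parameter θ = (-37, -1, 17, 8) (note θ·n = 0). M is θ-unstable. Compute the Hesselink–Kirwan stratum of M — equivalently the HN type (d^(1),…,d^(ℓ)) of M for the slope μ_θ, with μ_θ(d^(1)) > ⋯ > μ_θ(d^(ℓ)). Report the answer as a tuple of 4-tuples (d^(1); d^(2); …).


Barcode: M ≅ I[1,1], I[1,4], I[3,3], I[3,4], I[4,4]. HN layers by μ_θ (5 steps, strictly decreasing):
  μ^(1)=17; μ^(2)=25/2; μ^(3)=8; μ^(4)=-1; μ^(5)=-37

((0, 0, 1, 0); (0, 0, 2, 2); (0, 0, 0, 1); (0, 1, 0, 0); (2, 0, 0, 0))


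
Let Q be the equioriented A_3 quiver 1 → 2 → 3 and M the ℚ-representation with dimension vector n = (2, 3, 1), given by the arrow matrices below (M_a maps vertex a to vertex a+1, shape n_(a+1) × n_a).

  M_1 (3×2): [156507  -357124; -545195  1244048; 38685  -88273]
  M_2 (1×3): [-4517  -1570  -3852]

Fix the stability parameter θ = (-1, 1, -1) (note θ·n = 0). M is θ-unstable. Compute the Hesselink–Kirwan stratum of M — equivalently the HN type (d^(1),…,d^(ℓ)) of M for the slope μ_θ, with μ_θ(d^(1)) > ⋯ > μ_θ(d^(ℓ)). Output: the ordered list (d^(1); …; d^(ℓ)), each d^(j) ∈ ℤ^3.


Interval decomposition of M: I[1,2], I[1,3], I[2,2].
HN type (ℓ=3): μ^(1)=1; μ^(2)=0; μ^(3)=-1

((0, 2, 0); (0, 1, 1); (2, 0, 0))


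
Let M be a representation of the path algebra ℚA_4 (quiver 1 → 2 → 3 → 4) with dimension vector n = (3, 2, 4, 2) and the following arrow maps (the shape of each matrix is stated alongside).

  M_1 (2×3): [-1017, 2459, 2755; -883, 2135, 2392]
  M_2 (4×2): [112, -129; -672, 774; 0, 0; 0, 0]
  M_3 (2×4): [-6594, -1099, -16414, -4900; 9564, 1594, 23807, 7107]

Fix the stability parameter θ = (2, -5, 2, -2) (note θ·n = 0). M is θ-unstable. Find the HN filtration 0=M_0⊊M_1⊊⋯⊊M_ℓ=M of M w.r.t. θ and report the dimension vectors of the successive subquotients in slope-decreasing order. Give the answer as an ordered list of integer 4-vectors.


Barcode: M ≅ I[1,1], I[1,2], I[1,3], I[3,3], I[3,4]^2. HN layers by μ_θ (3 steps, strictly decreasing):
  μ^(1)=2; μ^(2)=0; μ^(3)=-3/2

((1, 0, 2, 0); (0, 0, 2, 2); (2, 2, 0, 0))


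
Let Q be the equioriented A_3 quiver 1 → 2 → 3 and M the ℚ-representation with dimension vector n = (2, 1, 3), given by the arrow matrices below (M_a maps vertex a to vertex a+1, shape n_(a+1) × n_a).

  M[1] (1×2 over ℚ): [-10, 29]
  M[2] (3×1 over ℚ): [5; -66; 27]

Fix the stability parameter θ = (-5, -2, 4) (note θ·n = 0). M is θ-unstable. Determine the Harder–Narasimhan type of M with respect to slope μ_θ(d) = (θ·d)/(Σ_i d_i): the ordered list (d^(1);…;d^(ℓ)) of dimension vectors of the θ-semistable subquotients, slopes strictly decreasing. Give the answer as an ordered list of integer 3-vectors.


Barcode: M ≅ I[1,1], I[1,3], I[3,3]^2. HN layers by μ_θ (3 steps, strictly decreasing):
  μ^(1)=4; μ^(2)=-2; μ^(3)=-5

((0, 0, 3); (0, 1, 0); (2, 0, 0))


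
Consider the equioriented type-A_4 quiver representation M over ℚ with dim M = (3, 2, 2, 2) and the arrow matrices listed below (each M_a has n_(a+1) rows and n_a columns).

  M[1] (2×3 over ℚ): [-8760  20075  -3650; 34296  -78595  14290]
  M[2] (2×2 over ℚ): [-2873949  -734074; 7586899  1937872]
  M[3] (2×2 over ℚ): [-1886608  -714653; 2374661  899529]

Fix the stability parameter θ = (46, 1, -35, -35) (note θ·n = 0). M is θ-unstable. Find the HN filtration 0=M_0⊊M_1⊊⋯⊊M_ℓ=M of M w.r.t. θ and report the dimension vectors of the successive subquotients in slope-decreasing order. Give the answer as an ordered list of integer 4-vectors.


Via rank(M_{q-1}∘⋯∘M_p): M ≅ I[1,1]^2, I[1,4], I[2,4].
μ_θ-semistable layers: μ^(1)=46; μ^(2)=-23/4; μ^(3)=-23

((2, 0, 0, 0); (1, 1, 1, 1); (0, 1, 1, 1))


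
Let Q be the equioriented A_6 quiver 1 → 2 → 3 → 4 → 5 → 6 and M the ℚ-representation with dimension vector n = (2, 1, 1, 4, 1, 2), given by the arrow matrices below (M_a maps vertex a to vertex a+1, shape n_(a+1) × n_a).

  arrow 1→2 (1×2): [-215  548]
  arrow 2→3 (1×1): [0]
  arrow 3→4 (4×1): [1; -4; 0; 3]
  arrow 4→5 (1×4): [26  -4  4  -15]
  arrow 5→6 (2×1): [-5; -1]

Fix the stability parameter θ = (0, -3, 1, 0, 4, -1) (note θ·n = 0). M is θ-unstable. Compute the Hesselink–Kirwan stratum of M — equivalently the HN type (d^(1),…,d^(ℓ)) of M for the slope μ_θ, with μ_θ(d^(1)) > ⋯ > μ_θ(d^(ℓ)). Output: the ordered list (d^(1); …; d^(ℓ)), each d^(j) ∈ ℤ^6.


Interval decomposition of M: I[1,1], I[1,2], I[3,6], I[4,4]^3, I[6,6].
HN type (ℓ=5): μ^(1)=3/2; μ^(2)=1/2; μ^(3)=0; μ^(4)=-1; μ^(5)=-3/2

((0, 0, 0, 0, 1, 1); (0, 0, 1, 1, 0, 0); (1, 0, 0, 3, 0, 0); (0, 0, 0, 0, 0, 1); (1, 1, 0, 0, 0, 0))


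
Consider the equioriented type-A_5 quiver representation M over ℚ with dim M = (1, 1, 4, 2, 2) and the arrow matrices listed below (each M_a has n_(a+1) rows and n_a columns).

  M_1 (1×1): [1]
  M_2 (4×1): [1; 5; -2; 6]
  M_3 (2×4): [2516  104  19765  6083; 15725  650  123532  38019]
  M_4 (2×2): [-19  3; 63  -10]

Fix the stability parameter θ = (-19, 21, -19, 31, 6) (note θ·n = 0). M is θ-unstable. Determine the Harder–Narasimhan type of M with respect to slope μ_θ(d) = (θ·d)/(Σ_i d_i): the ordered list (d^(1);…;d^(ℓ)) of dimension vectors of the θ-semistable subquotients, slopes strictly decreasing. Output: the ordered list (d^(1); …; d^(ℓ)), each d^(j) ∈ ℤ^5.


Interval decomposition of M: I[1,5], I[3,3]^2, I[3,5].
HN type (ℓ=3): μ^(1)=37/2; μ^(2)=1; μ^(3)=-19

((0, 0, 0, 2, 2); (0, 1, 1, 0, 0); (1, 0, 3, 0, 0))


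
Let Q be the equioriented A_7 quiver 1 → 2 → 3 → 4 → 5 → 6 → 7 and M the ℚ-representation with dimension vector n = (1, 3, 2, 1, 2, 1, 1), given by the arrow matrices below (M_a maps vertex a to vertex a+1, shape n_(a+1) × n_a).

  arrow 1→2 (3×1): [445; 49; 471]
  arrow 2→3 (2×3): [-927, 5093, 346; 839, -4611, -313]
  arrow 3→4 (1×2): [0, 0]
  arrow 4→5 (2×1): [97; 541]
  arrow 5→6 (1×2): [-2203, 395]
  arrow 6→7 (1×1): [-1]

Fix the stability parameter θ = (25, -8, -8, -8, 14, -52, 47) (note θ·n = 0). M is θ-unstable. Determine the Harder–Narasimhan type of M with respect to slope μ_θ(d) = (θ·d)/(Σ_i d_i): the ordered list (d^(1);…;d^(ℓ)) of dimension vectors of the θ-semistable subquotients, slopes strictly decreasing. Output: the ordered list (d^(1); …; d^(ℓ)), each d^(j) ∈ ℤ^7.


Interval decomposition of M: I[1,3], I[2,2], I[2,3], I[4,7], I[5,5].
HN type (ℓ=5): μ^(1)=47; μ^(2)=14; μ^(3)=3; μ^(4)=-8; μ^(5)=-46/3

((0, 0, 0, 0, 0, 0, 1); (0, 0, 0, 0, 1, 0, 0); (1, 1, 1, 0, 0, 0, 0); (0, 2, 1, 0, 0, 0, 0); (0, 0, 0, 1, 1, 1, 0))


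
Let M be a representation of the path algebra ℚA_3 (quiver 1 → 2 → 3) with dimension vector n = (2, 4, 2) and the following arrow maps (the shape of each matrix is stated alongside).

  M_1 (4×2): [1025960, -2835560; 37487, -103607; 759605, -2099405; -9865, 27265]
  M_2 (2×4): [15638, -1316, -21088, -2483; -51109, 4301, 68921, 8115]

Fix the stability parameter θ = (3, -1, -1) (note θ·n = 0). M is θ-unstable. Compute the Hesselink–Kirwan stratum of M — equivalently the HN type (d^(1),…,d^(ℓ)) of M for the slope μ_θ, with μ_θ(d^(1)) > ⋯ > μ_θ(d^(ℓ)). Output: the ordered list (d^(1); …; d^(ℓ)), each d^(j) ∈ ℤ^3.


Barcode: M ≅ I[1,1], I[1,3], I[2,2]^2, I[2,3]. HN layers by μ_θ (3 steps, strictly decreasing):
  μ^(1)=3; μ^(2)=1/3; μ^(3)=-1

((1, 0, 0); (1, 1, 1); (0, 3, 1))


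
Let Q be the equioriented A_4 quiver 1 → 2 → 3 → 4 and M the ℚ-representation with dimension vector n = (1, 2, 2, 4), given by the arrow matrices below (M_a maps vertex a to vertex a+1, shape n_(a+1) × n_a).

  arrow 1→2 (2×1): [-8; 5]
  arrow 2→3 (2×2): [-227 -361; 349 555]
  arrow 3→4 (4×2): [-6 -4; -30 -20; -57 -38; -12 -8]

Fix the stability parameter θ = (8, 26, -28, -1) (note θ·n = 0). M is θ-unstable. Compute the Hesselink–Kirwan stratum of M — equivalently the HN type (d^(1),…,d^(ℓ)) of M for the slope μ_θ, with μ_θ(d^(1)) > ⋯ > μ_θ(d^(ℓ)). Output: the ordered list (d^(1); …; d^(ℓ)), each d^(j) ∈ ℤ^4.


Barcode: M ≅ I[1,4], I[2,3], I[4,4]^3. HN layers by μ_θ (2 steps, strictly decreasing):
  μ^(1)=5/4; μ^(2)=-1

((1, 1, 1, 1); (0, 1, 1, 3))


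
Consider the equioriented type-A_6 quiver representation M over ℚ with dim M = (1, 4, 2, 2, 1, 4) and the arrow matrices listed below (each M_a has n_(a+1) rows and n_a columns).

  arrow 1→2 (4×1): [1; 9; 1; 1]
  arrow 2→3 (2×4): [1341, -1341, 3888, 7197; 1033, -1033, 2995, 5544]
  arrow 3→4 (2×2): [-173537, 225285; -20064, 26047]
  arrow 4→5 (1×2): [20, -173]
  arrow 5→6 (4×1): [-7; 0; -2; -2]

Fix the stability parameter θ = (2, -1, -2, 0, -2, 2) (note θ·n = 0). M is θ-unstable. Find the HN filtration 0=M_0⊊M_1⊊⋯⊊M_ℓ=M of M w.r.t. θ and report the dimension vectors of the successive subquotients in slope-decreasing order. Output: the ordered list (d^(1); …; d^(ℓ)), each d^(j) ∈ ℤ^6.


Interval decomposition of M: I[1,6], I[2,2]^2, I[2,4], I[6,6]^3.
HN type (ℓ=5): μ^(1)=2; μ^(2)=0; μ^(3)=-3/5; μ^(4)=-1; μ^(5)=-3/2

((0, 0, 0, 0, 0, 4); (0, 0, 0, 1, 0, 0); (1, 1, 1, 1, 1, 0); (0, 2, 0, 0, 0, 0); (0, 1, 1, 0, 0, 0))


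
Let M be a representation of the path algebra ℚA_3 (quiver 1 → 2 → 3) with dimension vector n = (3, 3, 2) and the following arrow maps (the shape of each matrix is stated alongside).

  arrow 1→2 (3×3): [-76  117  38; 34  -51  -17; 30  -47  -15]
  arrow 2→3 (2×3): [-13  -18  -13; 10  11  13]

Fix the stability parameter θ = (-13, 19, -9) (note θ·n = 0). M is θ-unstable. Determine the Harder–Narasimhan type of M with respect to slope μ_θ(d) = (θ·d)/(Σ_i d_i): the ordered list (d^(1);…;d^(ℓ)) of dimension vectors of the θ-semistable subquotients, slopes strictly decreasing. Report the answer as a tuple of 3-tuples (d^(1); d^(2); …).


Interval decomposition of M: I[1,1], I[1,3]^2, I[2,2].
HN type (ℓ=3): μ^(1)=19; μ^(2)=5; μ^(3)=-13

((0, 1, 0); (0, 2, 2); (3, 0, 0))


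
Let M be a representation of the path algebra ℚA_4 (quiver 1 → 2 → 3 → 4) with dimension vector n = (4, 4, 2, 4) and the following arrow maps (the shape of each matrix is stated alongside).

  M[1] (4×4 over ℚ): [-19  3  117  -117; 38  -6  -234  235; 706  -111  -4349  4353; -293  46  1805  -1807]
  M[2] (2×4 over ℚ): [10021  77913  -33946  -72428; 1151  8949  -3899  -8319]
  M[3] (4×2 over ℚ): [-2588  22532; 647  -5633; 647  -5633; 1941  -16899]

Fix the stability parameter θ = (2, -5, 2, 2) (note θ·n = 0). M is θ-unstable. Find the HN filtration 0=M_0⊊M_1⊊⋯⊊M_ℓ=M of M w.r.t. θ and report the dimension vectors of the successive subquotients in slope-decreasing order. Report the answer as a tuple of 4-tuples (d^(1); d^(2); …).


Interval decomposition of M: I[1,2]^2, I[1,3], I[1,4], I[4,4]^3.
HN type (ℓ=2): μ^(1)=2; μ^(2)=-3/2

((0, 0, 2, 4); (4, 4, 0, 0))


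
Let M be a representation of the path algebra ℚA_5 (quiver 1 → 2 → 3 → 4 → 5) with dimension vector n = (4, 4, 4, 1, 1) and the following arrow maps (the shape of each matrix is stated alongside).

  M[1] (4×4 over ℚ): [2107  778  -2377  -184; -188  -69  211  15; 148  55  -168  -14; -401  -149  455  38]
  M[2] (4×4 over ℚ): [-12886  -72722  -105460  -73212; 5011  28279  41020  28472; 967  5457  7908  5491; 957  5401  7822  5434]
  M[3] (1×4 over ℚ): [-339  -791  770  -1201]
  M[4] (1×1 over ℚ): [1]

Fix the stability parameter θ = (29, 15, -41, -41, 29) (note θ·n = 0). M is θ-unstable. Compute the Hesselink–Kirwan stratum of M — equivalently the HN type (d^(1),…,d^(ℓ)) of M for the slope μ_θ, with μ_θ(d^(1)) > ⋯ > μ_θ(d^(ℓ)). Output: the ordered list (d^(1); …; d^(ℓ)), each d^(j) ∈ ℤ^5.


Interval decomposition of M: I[1,1], I[1,3]^2, I[1,5], I[2,3].
HN type (ℓ=4): μ^(1)=29; μ^(2)=1; μ^(3)=-19/2; μ^(4)=-13

((1, 0, 0, 0, 1); (2, 2, 2, 0, 0); (1, 1, 1, 1, 0); (0, 1, 1, 0, 0))


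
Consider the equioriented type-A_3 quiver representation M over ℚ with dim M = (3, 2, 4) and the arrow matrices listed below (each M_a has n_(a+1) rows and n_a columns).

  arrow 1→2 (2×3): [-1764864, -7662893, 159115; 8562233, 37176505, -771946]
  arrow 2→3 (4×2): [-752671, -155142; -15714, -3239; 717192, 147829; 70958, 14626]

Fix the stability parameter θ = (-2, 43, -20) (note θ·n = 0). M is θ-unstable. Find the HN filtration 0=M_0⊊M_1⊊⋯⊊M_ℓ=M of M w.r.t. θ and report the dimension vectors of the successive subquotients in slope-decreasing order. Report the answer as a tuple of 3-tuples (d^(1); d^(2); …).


Interval decomposition of M: I[1,1], I[1,3]^2, I[3,3]^2.
HN type (ℓ=3): μ^(1)=23/2; μ^(2)=-2; μ^(3)=-20

((0, 2, 2); (3, 0, 0); (0, 0, 2))


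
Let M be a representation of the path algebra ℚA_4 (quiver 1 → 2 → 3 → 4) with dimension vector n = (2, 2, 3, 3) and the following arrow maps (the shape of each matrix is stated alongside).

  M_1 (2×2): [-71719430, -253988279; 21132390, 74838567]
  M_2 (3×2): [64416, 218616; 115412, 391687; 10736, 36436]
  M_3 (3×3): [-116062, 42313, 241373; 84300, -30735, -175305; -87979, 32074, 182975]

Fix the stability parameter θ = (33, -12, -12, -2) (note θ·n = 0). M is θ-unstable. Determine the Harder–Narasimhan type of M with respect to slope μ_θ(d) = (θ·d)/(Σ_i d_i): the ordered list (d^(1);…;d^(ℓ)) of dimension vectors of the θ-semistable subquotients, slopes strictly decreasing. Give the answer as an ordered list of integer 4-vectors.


Via rank(M_{q-1}∘⋯∘M_p): M ≅ I[1,1], I[1,4], I[2,2], I[3,3], I[3,4], I[4,4].
μ_θ-semistable layers: μ^(1)=33; μ^(2)=7/4; μ^(3)=-2; μ^(4)=-12

((1, 0, 0, 0); (1, 1, 1, 1); (0, 0, 0, 2); (0, 1, 2, 0))


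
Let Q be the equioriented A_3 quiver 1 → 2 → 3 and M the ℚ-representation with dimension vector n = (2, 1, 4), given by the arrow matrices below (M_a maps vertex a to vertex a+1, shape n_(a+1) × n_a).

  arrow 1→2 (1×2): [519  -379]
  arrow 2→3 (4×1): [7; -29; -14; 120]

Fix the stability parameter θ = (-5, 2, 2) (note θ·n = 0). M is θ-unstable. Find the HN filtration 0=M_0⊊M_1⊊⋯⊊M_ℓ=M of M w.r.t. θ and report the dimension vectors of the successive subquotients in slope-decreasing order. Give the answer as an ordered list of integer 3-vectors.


Barcode: M ≅ I[1,1], I[1,3], I[3,3]^3. HN layers by μ_θ (2 steps, strictly decreasing):
  μ^(1)=2; μ^(2)=-5

((0, 1, 4); (2, 0, 0))


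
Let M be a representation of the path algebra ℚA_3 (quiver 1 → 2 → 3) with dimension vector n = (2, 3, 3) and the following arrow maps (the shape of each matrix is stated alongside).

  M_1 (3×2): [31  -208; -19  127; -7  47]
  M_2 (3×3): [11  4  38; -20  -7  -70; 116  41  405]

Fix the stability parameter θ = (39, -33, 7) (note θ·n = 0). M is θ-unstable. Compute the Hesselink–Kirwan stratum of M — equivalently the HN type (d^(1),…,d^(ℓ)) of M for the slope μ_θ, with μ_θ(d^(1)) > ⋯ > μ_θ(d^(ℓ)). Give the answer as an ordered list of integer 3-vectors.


Interval decomposition of M: I[1,3]^2, I[2,3].
HN type (ℓ=3): μ^(1)=7; μ^(2)=3; μ^(3)=-33

((0, 0, 3); (2, 2, 0); (0, 1, 0))


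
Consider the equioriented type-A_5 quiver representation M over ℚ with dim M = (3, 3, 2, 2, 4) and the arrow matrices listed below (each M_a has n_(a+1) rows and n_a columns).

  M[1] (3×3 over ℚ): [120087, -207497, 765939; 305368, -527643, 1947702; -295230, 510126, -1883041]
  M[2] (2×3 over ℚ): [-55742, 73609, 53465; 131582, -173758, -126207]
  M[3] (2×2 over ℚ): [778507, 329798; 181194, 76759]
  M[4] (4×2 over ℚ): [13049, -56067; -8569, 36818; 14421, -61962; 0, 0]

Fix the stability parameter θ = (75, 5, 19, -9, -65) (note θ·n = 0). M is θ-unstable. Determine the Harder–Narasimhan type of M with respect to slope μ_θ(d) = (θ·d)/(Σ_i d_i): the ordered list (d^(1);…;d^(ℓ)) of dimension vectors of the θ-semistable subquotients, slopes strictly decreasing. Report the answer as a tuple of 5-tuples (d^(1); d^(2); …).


Barcode: M ≅ I[1,2], I[1,5]^2, I[5,5]^2. HN layers by μ_θ (3 steps, strictly decreasing):
  μ^(1)=40; μ^(2)=5; μ^(3)=-65

((1, 1, 0, 0, 0); (2, 2, 2, 2, 2); (0, 0, 0, 0, 2))


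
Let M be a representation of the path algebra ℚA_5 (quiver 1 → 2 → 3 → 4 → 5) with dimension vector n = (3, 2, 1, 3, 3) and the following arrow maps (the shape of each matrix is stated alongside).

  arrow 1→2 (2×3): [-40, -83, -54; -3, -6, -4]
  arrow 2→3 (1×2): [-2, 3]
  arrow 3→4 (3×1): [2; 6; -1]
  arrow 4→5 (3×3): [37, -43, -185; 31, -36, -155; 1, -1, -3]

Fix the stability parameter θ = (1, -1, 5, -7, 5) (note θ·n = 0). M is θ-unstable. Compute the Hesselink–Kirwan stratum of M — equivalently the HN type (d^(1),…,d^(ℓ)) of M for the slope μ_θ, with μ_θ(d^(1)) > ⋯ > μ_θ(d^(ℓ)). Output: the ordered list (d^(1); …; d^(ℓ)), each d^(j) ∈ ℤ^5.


Interval decomposition of M: I[1,1], I[1,2], I[1,5], I[4,5]^2.
HN type (ℓ=5): μ^(1)=5; μ^(2)=1; μ^(3)=0; μ^(4)=-1/2; μ^(5)=-7

((0, 0, 0, 0, 3); (1, 0, 0, 0, 0); (1, 1, 0, 0, 0); (1, 1, 1, 1, 0); (0, 0, 0, 2, 0))


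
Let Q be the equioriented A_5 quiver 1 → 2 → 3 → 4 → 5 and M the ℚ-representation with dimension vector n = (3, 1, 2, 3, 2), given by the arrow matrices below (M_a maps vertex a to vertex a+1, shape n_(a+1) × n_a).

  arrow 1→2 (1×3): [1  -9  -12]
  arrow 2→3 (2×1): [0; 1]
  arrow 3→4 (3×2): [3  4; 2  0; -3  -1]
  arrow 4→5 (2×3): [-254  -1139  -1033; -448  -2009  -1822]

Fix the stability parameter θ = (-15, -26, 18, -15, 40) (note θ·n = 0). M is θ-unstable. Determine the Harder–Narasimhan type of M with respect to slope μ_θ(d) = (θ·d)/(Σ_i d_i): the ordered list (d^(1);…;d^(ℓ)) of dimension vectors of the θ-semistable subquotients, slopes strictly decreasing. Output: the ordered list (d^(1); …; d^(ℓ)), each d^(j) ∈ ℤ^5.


Via rank(M_{q-1}∘⋯∘M_p): M ≅ I[1,1]^2, I[1,5], I[3,5], I[4,4].
μ_θ-semistable layers: μ^(1)=40; μ^(2)=3/2; μ^(3)=-15; μ^(4)=-41/2

((0, 0, 0, 0, 2); (0, 0, 2, 2, 0); (2, 0, 0, 1, 0); (1, 1, 0, 0, 0))


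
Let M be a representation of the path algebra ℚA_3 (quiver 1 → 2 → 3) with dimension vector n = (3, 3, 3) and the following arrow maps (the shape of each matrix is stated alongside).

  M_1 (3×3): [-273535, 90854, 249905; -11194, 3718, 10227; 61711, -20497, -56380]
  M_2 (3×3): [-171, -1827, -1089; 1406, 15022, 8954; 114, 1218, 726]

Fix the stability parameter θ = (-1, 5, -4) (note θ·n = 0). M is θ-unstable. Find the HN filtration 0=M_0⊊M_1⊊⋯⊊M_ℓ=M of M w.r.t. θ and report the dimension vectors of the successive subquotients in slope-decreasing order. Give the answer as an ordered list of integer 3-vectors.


Interval decomposition of M: I[1,2]^2, I[1,3], I[3,3]^2.
HN type (ℓ=4): μ^(1)=5; μ^(2)=1/2; μ^(3)=-1; μ^(4)=-4

((0, 2, 0); (0, 1, 1); (3, 0, 0); (0, 0, 2))
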